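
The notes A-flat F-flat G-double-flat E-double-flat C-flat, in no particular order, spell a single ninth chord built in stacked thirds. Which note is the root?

Stacking in thirds gives F-flat – A-flat – C-flat – E-double-flat – G-double-flat, so F-flat is the root — F-flat dominant seventh flat nine.

F-flat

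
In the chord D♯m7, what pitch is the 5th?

Root of D♯m7 = D#. The 5th is a perfect 5th: D# up a perfect 5th → A#.

A#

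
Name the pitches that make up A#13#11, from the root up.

A♯ – C𝄪 – E♯ – G♯ – B♯ – D𝄪 – F𝄪

A#13#11 is a dominant thirteenth sharp eleven built on A♯.
Root: A♯
Major 3rd (3rd): C𝄪
Perfect 5th (5th): E♯
Minor 7th (7th): G♯
Major 9th (9th): B♯
Augmented 11th (11th): D𝄪
Major 13th (13th): F𝄪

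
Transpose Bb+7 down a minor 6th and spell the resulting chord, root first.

A minor 6th down from Bb is D, so the new chord is D augmented seventh.
- root: D
- major 3rd: F#
- augmented 5th: A#
- minor 7th: C

D – F# – A# – C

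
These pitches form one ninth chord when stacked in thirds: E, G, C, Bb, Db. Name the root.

C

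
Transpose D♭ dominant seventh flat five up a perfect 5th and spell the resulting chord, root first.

Ab, C, Ebb, Gb

A perfect 5th up from Db is Ab, so the new chord is Ab dominant seventh flat five.
- root: Ab
- major 3rd: C
- diminished 5th: Ebb
- minor 7th: Gb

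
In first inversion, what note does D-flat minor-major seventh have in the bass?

D-flat minor-major seventh in root position is D-flat–F-flat–A-flat–C.
First inversion places the third in the bass, which is F-flat.

F-flat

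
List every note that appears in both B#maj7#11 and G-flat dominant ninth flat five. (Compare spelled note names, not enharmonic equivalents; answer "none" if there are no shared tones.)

B#maj7#11 = B#, D##, F##, A##, E##.
G-flat dominant ninth flat five = Gb, Bb, Dbb, Fb, Ab.
Shared: none.

none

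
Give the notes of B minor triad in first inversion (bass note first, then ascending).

D, F#, B

B minor triad = B–D–F#; first inversion → third (D) lowest.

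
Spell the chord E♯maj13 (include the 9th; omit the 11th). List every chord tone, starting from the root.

E♯maj13: major thirteenth on E#.
root → E#
3rd (major 3rd) → G##
5th (perfect 5th) → B#
7th (major 7th) → D##
9th (major 9th) → F##
13th (major 13th) → C##

E# G## B# D## F## C##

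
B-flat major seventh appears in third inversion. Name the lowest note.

B-flat major seventh in root position is B-flat–D–F–A.
Third inversion places the seventh in the bass, which is A.

A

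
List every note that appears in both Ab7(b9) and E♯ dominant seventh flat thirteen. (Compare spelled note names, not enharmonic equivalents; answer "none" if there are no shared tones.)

Ab7(b9) = Ab, C, Eb, Gb, Bbb.
E♯ dominant seventh flat thirteen = E#, G##, B#, D#, C#.
Shared: none.

none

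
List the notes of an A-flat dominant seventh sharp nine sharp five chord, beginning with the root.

A-flat C E G-flat B

A-flat dominant seventh sharp nine sharp five is a dominant seventh sharp nine sharp five built on A-flat.
Root: A-flat
Major 3rd (3rd): C
Augmented 5th (5th): E
Minor 7th (7th): G-flat
Augmented 9th (9th): B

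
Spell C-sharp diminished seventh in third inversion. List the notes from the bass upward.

B-flat, C-sharp, E, G

C-sharp diminished seventh = C-sharp–E–G–B-flat; third inversion → seventh (B-flat) lowest.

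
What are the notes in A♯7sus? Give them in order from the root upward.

Root A#, quality dominant seventh suspended fourth:
Root: A#
Perfect 4th (4th): D#
Perfect 5th (5th): E#
Minor 7th (7th): G#

A#  D#  E#  G#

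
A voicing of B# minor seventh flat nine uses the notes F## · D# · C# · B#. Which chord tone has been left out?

The full B# minor seventh flat nine chord is B#, D#, F##, A#, C#.
Comparing with the voicing, the minor 7th (7th) — A# — is absent.

A#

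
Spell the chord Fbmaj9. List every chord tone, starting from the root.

Fb  Ab  Cb  Eb  Gb

Root Fb, quality major ninth:
Fb — root
Ab — major 3rd
Cb — perfect 5th
Eb — major 7th
Gb — major 9th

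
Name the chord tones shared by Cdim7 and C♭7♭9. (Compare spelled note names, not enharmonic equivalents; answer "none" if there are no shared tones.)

Cdim7: C Eb Gb Bbb
C♭7♭9: Cb Eb Gb Bbb Dbb
Common to both → Eb, Gb, Bbb.

Eb, Gb, Bbb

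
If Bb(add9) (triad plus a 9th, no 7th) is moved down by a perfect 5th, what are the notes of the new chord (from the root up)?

Eb, G, Bb, F

Bb down a perfect 5th → Eb. New chord: Eb added-ninth.
Root: Eb
Major 3rd (3rd): G
Perfect 5th (5th): Bb
Major 9th (9th): F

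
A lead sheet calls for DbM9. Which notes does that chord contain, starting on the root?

D♭, F, A♭, C, E♭

Root D♭, quality major ninth:
Root: D♭
Major 3rd (3rd): F
Perfect 5th (5th): A♭
Major 7th (7th): C
Major 9th (9th): E♭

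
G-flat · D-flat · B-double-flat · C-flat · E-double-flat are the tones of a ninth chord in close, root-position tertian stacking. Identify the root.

Arranged so that each adjacent pair is a third by letter name: C-flat – E-double-flat – G-flat – B-double-flat – D-flat.
The bottom of that stack, C-flat, is the root (this is C-flat minor ninth).

C-flat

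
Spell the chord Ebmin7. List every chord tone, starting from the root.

Eb – Gb – Bb – Db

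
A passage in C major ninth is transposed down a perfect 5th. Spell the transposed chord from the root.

F  A  C  E  G

A perfect 5th down from C is F, so the new chord is F major ninth.
- root: F
- major 3rd: A
- perfect 5th: C
- major 7th: E
- major 9th: G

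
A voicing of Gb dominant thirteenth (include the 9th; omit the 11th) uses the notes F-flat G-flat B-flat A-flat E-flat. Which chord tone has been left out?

The full Gb dominant thirteenth chord is G-flat, B-flat, D-flat, F-flat, A-flat, E-flat.
Comparing with the voicing, the perfect 5th (5th) — D-flat — is absent.

D-flat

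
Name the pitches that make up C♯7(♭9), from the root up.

C♯7(♭9) is a dominant seventh flat nine built on C#.
- root: C#
- major 3rd: E#
- perfect 5th: G#
- minor 7th: B
- minor 9th: D

C#, E#, G#, B, D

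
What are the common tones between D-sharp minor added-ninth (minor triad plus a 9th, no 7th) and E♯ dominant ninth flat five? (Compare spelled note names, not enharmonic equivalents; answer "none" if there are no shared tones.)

D-sharp minor added-ninth = D-sharp, F-sharp, A-sharp, E-sharp.
E♯ dominant ninth flat five = E-sharp, G-double-sharp, B, D-sharp, F-double-sharp.
Shared: D-sharp, E-sharp.

D-sharp  E-sharp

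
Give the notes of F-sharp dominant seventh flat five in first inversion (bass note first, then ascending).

A-sharp  C  E  F-sharp

In root position, F-sharp dominant seventh flat five is F-sharp–A-sharp–C–E.
First inversion puts the third (A-sharp) in the bass.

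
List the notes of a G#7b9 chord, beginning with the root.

G#  B#  D#  F#  A

Root G#, quality dominant seventh flat nine:
root → G#
3rd (major 3rd) → B#
5th (perfect 5th) → D#
7th (minor 7th) → F#
9th (minor 9th) → A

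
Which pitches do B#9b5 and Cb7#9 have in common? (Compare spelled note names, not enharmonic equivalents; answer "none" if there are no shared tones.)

none

B#9b5 = B#, D##, F#, A#, C##.
Cb7#9 = Cb, Eb, Gb, Bbb, D.
Shared: none.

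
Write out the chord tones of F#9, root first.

F#9 is a dominant ninth built on F#.
Root: F#
Major 3rd (3rd): A#
Perfect 5th (5th): C#
Minor 7th (7th): E
Major 9th (9th): G#

F#, A#, C#, E, G#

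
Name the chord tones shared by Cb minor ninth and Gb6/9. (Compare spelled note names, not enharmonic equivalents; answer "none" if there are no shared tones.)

Cb minor ninth: Cb Ebb Gb Bbb Db
Gb6/9: Gb Bb Db Eb Ab
Common to both → Gb, Db.

Gb  Db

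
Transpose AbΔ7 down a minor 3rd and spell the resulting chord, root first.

Transposed root: Ab → F (minor 3rd down). So we spell F major seventh:
- root: F
- major 3rd: A
- perfect 5th: C
- major 7th: E

F, A, C, E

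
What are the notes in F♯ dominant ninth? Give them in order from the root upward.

F-sharp – A-sharp – C-sharp – E – G-sharp

F♯ dominant ninth: dominant ninth on F-sharp.
Root: F-sharp
Major 3rd (3rd): A-sharp
Perfect 5th (5th): C-sharp
Minor 7th (7th): E
Major 9th (9th): G-sharp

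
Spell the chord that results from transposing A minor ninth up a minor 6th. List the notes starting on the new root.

F, Ab, C, Eb, G

Transposed root: A → F (minor 6th up). So we spell F minor ninth:
- root: F
- minor 3rd: Ab
- perfect 5th: C
- minor 7th: Eb
- major 9th: G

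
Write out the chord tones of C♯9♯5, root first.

C#  E#  G##  B  D#

Root C#, quality dominant ninth sharp five:
C# — root
E# — major 3rd
G## — augmented 5th
B — minor 7th
D# — major 9th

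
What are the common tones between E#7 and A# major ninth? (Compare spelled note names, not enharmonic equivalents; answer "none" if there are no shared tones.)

E#7 = E#, G##, B#, D#.
A# major ninth = A#, C##, E#, G##, B#.
Shared: E#, G##, B#.

E#  G##  B#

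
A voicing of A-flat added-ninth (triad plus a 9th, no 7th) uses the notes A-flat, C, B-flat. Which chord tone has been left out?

E-flat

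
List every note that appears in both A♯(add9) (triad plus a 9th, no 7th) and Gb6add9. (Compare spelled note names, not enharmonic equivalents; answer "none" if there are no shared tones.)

A♯(add9) = A♯, C𝄪, E♯, B♯.
Gb6add9 = G♭, B♭, D♭, E♭, A♭.
Shared: none.

none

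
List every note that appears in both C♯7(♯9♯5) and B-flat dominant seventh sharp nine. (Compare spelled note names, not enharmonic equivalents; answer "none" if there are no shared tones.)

C#

C♯7(♯9♯5) = C#, E#, G##, B, D##.
B-flat dominant seventh sharp nine = Bb, D, F, Ab, C#.
Shared: C#.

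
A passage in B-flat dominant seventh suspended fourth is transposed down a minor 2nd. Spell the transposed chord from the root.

A – D – E – G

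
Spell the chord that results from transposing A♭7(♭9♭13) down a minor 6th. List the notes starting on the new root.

C, E, G, Bb, Db, Ab

Ab down a minor 6th → C. New chord: C dominant seventh flat nine flat thirteen.
C — root
E — major 3rd
G — perfect 5th
Bb — minor 7th
Db — minor 9th
Ab — minor 13th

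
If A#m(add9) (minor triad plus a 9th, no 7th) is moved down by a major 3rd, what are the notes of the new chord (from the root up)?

F#, A, C#, G#

Transposed root: A# → F# (major 3rd down). So we spell F# minor added-ninth:
F# — root
A — minor 3rd
C# — perfect 5th
G# — major 9th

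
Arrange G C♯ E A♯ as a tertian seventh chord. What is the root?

A♯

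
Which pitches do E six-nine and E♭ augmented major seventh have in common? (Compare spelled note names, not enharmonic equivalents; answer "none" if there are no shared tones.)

E six-nine = E, G-sharp, B, C-sharp, F-sharp.
E♭ augmented major seventh = E-flat, G, B, D.
Shared: B.

B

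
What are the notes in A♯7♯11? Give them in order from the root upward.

A♯7♯11 is a dominant seventh sharp eleven built on A#.
root → A#
3rd (major 3rd) → C##
5th (perfect 5th) → E#
7th (minor 7th) → G#
11th (augmented 11th) → D##

A# C## E# G# D##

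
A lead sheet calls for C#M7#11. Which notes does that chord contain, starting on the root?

C♯ – E♯ – G♯ – B♯ – F𝄪

C#M7#11 is a major seventh sharp eleven built on C♯.
C♯ — root
E♯ — major 3rd
G♯ — perfect 5th
B♯ — major 7th
F𝄪 — augmented 11th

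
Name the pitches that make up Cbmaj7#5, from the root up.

Cbmaj7#5 is an augmented major seventh built on C♭.
root → C♭
3rd (major 3rd) → E♭
5th (augmented 5th) → G
7th (major 7th) → B♭

C♭, E♭, G, B♭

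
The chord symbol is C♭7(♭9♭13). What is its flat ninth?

Root of C♭7(♭9♭13) = Cb. The 9th is a minor 9th: Cb up a minor 9th → Dbb.

Dbb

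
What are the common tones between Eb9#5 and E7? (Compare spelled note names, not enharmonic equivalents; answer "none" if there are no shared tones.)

B

Eb9#5: Eb G B Db F
E7: E G# B D
Common to both → B.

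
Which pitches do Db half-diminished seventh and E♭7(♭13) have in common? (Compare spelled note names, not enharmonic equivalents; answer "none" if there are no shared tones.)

Db, Cb

Db half-diminished seventh = Db, Fb, Abb, Cb.
E♭7(♭13) = Eb, G, Bb, Db, Cb.
Shared: Db, Cb.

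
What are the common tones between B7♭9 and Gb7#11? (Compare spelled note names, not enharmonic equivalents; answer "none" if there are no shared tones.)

C

B7♭9 = B, D♯, F♯, A, C.
Gb7#11 = G♭, B♭, D♭, F♭, C.
Shared: C.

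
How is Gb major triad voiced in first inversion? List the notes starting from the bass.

Gb major triad = Gb–Bb–Db; first inversion → third (Bb) lowest.

Bb, Db, Gb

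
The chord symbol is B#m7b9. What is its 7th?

A#

B#m7b9 is built on B#; its 7th is a minor 7th above the root.
A seventh above B uses the letter A, and the minor 7th above B# is A#.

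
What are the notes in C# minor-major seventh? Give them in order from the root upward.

C# minor-major seventh: minor-major seventh on C-sharp.
- root: C-sharp
- minor 3rd: E
- perfect 5th: G-sharp
- major 7th: B-sharp

C-sharp – E – G-sharp – B-sharp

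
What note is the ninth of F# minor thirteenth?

G-sharp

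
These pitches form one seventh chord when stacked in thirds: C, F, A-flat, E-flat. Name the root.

F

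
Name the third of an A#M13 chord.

Root of A#M13 = A#. The 3rd is a major 3rd: A# up a major 3rd → C##.

C##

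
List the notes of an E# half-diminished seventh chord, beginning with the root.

E-sharp G-sharp B D-sharp

Root E-sharp, quality half-diminished seventh:
- root: E-sharp
- minor 3rd: G-sharp
- diminished 5th: B
- minor 7th: D-sharp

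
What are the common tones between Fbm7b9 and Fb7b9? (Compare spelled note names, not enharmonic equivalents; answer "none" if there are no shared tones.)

Fbm7b9 = Fb, Abb, Cb, Ebb, Gbb.
Fb7b9 = Fb, Ab, Cb, Ebb, Gbb.
Shared: Fb, Cb, Ebb, Gbb.

Fb, Cb, Ebb, Gbb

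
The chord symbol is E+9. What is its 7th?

D

E+9 is built on E; its 7th is a minor 7th above the root.
A seventh above E uses the letter D, and the minor 7th above E is D.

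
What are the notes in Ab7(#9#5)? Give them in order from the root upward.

Ab – C – E – Gb – B

Root Ab, quality dominant seventh sharp nine sharp five:
Ab — root
C — major 3rd
E — augmented 5th
Gb — minor 7th
B — augmented 9th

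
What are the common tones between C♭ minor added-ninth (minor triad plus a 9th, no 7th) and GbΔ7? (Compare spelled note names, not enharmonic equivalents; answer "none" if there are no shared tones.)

G♭  D♭

C♭ minor added-ninth: C♭ E𝄫 G♭ D♭
GbΔ7: G♭ B♭ D♭ F
Common to both → G♭, D♭.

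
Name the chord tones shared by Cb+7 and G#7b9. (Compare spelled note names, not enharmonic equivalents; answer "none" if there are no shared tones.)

none

Cb+7 = C♭, E♭, G, B𝄫.
G#7b9 = G♯, B♯, D♯, F♯, A.
Shared: none.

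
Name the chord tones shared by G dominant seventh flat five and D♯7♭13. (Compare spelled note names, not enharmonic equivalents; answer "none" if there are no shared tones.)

B

G dominant seventh flat five: G B D♭ F
D♯7♭13: D♯ F𝄪 A♯ C♯ B
Common to both → B.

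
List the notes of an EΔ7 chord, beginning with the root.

Root E, quality major seventh:
Root: E
Major 3rd (3rd): G#
Perfect 5th (5th): B
Major 7th (7th): D#

E, G#, B, D#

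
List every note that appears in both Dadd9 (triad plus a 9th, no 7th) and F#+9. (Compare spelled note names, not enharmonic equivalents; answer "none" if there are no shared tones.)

F♯ – E

Dadd9: D F♯ A E
F#+9: F♯ A♯ C𝄪 E G♯
Common to both → F♯, E.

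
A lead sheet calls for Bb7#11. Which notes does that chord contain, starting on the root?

B♭, D, F, A♭, E

Bb7#11 is a dominant seventh sharp eleven built on B♭.
root → B♭
3rd (major 3rd) → D
5th (perfect 5th) → F
7th (minor 7th) → A♭
11th (augmented 11th) → E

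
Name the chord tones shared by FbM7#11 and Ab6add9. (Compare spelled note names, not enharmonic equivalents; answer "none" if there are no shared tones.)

FbM7#11: F♭ A♭ C♭ E♭ B♭
Ab6add9: A♭ C E♭ F B♭
Common to both → A♭, E♭, B♭.

A♭ E♭ B♭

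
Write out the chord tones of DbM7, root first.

Root Db, quality major seventh:
- root: Db
- major 3rd: F
- perfect 5th: Ab
- major 7th: C

Db  F  Ab  C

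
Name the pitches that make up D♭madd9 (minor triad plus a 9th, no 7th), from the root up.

Db  Fb  Ab  Eb

D♭madd9: minor added-ninth on Db.
- root: Db
- minor 3rd: Fb
- perfect 5th: Ab
- major 9th: Eb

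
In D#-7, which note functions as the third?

Root of D#-7 = D#. The 3rd is a minor 3rd: D# up a minor 3rd → F#.

F#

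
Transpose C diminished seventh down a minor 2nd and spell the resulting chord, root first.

A minor 2nd down from C is B, so the new chord is B diminished seventh.
Root: B
Minor 3rd (3rd): D
Diminished 5th (5th): F
Diminished 7th (7th): Ab

B, D, F, Ab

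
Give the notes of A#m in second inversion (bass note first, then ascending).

E# – A# – C#

In root position, A#m is A#–C#–E#.
Second inversion puts the fifth (E#) in the bass.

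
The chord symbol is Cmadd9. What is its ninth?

D

Cmadd9 is built on C; its 9th is a major 9th above the root.
A second above C uses the letter D, and the major 9th above C is D.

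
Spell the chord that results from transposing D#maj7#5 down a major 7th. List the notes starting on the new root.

E  G♯  B♯  D♯

Transposed root: D♯ → E (major 7th down). So we spell E augmented major seventh:
- root: E
- major 3rd: G♯
- augmented 5th: B♯
- major 7th: D♯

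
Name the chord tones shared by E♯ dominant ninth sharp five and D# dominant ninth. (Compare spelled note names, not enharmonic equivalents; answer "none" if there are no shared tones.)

E-sharp – D-sharp – F-double-sharp

E♯ dominant ninth sharp five: E-sharp G-double-sharp B-double-sharp D-sharp F-double-sharp
D# dominant ninth: D-sharp F-double-sharp A-sharp C-sharp E-sharp
Common to both → E-sharp, D-sharp, F-double-sharp.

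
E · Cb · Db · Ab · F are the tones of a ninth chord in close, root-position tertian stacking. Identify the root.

Arranged so that each adjacent pair is a third by letter name: Db – F – Ab – Cb – E.
The bottom of that stack, Db, is the root (this is Db dominant seventh sharp nine).

Db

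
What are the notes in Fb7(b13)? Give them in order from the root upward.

Fb  Ab  Cb  Ebb  Dbb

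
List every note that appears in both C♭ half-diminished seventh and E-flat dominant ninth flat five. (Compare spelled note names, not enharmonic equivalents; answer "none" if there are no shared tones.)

B-double-flat

C♭ half-diminished seventh = C-flat, E-double-flat, G-double-flat, B-double-flat.
E-flat dominant ninth flat five = E-flat, G, B-double-flat, D-flat, F.
Shared: B-double-flat.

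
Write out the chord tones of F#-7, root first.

F♯  A  C♯  E

F#-7: minor seventh on F♯.
Root: F♯
Minor 3rd (3rd): A
Perfect 5th (5th): C♯
Minor 7th (7th): E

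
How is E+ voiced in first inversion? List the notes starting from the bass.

In root position, E+ is E–G#–B#.
First inversion puts the third (G#) in the bass.

G#, B#, E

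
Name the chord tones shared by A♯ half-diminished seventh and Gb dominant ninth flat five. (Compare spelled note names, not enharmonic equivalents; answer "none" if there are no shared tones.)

A♯ half-diminished seventh = A♯, C♯, E, G♯.
Gb dominant ninth flat five = G♭, B♭, D𝄫, F♭, A♭.
Shared: none.

none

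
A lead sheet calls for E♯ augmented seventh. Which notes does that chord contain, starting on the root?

E-sharp – G-double-sharp – B-double-sharp – D-sharp

Root E-sharp, quality augmented seventh:
root → E-sharp
3rd (major 3rd) → G-double-sharp
5th (augmented 5th) → B-double-sharp
7th (minor 7th) → D-sharp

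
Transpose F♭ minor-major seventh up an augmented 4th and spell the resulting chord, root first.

An augmented 4th up from F-flat is B-flat, so the new chord is B-flat minor-major seventh.
root → B-flat
3rd (minor 3rd) → D-flat
5th (perfect 5th) → F
7th (major 7th) → A

B-flat D-flat F A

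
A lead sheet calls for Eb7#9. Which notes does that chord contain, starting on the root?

Eb7#9 is a dominant seventh sharp nine built on Eb.
Root: Eb
Major 3rd (3rd): G
Perfect 5th (5th): Bb
Minor 7th (7th): Db
Augmented 9th (9th): F#

Eb, G, Bb, Db, F#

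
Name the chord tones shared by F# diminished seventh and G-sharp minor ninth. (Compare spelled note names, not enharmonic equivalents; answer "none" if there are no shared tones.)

F-sharp

F# diminished seventh: F-sharp A C E-flat
G-sharp minor ninth: G-sharp B D-sharp F-sharp A-sharp
Common to both → F-sharp.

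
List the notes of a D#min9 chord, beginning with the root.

D♯, F♯, A♯, C♯, E♯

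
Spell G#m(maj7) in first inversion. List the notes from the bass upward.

G#m(maj7) = G#–B–D#–F##; first inversion → third (B) lowest.

B D# F## G#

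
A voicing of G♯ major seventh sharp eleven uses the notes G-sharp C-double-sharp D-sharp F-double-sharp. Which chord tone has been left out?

B-sharp

G♯ major seventh sharp eleven = G-sharp, B-sharp, D-sharp, F-double-sharp, C-double-sharp. The voicing lacks the 3rd (major 3rd), B-sharp.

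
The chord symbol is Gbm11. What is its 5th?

Db

Gbm11 is built on Gb; its 5th is a perfect 5th above the root.
A fifth above G uses the letter D, and the perfect 5th above Gb is Db.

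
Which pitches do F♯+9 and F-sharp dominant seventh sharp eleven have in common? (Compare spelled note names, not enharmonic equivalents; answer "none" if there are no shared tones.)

F♯+9 = F#, A#, C##, E, G#.
F-sharp dominant seventh sharp eleven = F#, A#, C#, E, B#.
Shared: F#, A#, E.

F# – A# – E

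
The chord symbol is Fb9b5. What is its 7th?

Ebb

Root of Fb9b5 = Fb. The 7th is a minor 7th: Fb up a minor 7th → Ebb.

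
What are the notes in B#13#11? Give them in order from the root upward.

B#, D##, F##, A#, C##, E##, G##

Root B#, quality dominant thirteenth sharp eleven:
root → B#
3rd (major 3rd) → D##
5th (perfect 5th) → F##
7th (minor 7th) → A#
9th (major 9th) → C##
11th (augmented 11th) → E##
13th (major 13th) → G##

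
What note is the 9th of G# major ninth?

A-sharp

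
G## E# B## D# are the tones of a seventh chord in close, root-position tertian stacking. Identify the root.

E#

Arranged so that each adjacent pair is a third by letter name: E# – G## – B## – D#.
The bottom of that stack, E#, is the root (this is E# augmented seventh).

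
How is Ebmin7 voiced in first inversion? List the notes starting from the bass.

Gb Bb Db Eb

Ebmin7 = Eb–Gb–Bb–Db; first inversion → third (Gb) lowest.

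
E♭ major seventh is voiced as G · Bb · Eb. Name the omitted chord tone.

E♭ major seventh = Eb, G, Bb, D. The voicing lacks the 7th (major 7th), D.

D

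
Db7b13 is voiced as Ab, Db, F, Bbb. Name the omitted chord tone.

Db7b13 = Db, F, Ab, Cb, Bbb. The voicing lacks the 7th (minor 7th), Cb.

Cb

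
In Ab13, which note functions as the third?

Root of Ab13 = A♭. The 3rd is a major 3rd: A♭ up a major 3rd → C.

C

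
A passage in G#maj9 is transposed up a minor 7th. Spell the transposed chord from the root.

F# – A# – C# – E# – G#

G# up a minor 7th → F#. New chord: F# major ninth.
root → F#
3rd (major 3rd) → A#
5th (perfect 5th) → C#
7th (major 7th) → E#
9th (major 9th) → G#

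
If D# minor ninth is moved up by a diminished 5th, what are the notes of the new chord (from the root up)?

D♯ up a diminished 5th → A. New chord: A minor ninth.
Root: A
Minor 3rd (3rd): C
Perfect 5th (5th): E
Minor 7th (7th): G
Major 9th (9th): B

A, C, E, G, B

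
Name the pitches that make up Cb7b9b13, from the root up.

Cb, Eb, Gb, Bbb, Dbb, Abb

Root Cb, quality dominant seventh flat nine flat thirteen:
Root: Cb
Major 3rd (3rd): Eb
Perfect 5th (5th): Gb
Minor 7th (7th): Bbb
Minor 9th (9th): Dbb
Minor 13th (13th): Abb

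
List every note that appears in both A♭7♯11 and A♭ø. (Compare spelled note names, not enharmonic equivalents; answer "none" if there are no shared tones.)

A♭, G♭

A♭7♯11 = A♭, C, E♭, G♭, D.
A♭ø = A♭, C♭, E𝄫, G♭.
Shared: A♭, G♭.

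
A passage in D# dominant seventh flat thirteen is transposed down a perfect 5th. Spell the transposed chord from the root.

A perfect 5th down from D# is G#, so the new chord is G# dominant seventh flat thirteen.
- root: G#
- major 3rd: B#
- perfect 5th: D#
- minor 7th: F#
- minor 13th: E

G# – B# – D# – F# – E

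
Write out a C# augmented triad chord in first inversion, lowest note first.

E-sharp  G-double-sharp  C-sharp

In root position, C# augmented triad is C-sharp–E-sharp–G-double-sharp.
First inversion puts the third (E-sharp) in the bass.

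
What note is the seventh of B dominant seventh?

A

B dominant seventh is built on B; its 7th is a minor 7th above the root.
A seventh above B uses the letter A, and the minor 7th above B is A.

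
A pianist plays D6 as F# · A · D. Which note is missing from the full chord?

The full D6 chord is D, F#, A, B.
Comparing with the voicing, the major 6th (6th) — B — is absent.

B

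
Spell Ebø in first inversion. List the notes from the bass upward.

In root position, Ebø is E♭–G♭–B𝄫–D♭.
First inversion puts the third (G♭) in the bass.

G♭, B𝄫, D♭, E♭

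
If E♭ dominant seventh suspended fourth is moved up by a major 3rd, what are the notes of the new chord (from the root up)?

G C D F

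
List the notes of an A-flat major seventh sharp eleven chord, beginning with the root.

A-flat major seventh sharp eleven is a major seventh sharp eleven built on Ab.
root → Ab
3rd (major 3rd) → C
5th (perfect 5th) → Eb
7th (major 7th) → G
11th (augmented 11th) → D

Ab, C, Eb, G, D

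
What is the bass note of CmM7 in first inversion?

CmM7 in root position is C–E♭–G–B.
First inversion places the third in the bass, which is E♭.

E♭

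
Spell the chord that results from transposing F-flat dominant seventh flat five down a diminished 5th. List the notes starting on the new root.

A diminished 5th down from F-flat is B-flat, so the new chord is B-flat dominant seventh flat five.
- root: B-flat
- major 3rd: D
- diminished 5th: F-flat
- minor 7th: A-flat

B-flat, D, F-flat, A-flat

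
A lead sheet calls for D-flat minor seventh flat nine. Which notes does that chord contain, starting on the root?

D-flat  F-flat  A-flat  C-flat  E-double-flat

D-flat minor seventh flat nine: minor seventh flat nine on D-flat.
Root: D-flat
Minor 3rd (3rd): F-flat
Perfect 5th (5th): A-flat
Minor 7th (7th): C-flat
Minor 9th (9th): E-double-flat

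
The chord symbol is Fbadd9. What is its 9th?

G♭

Root of Fbadd9 = F♭. The 9th is a major 9th: F♭ up a major 9th → G♭.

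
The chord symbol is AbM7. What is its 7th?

G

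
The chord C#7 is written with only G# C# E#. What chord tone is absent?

The full C#7 chord is C#, E#, G#, B.
Comparing with the voicing, the minor 7th (7th) — B — is absent.

B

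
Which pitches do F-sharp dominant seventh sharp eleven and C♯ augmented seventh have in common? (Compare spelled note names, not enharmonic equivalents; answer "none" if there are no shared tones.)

C-sharp

F-sharp dominant seventh sharp eleven: F-sharp A-sharp C-sharp E B-sharp
C♯ augmented seventh: C-sharp E-sharp G-double-sharp B
Common to both → C-sharp.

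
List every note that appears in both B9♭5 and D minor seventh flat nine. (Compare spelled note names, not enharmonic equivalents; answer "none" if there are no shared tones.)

B9♭5 = B, D#, F, A, C#.
D minor seventh flat nine = D, F, A, C, Eb.
Shared: F, A.

F – A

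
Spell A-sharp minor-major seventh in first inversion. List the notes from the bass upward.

C# – E# – G## – A#

A-sharp minor-major seventh = A#–C#–E#–G##; first inversion → third (C#) lowest.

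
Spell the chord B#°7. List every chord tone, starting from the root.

B# D# F# A

B#°7 is a diminished seventh built on B#.
- root: B#
- minor 3rd: D#
- diminished 5th: F#
- diminished 7th: A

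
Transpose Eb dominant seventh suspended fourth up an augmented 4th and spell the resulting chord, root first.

Transposed root: E-flat → A (augmented 4th up). So we spell A dominant seventh suspended fourth:
A — root
D — perfect 4th
E — perfect 5th
G — minor 7th

A – D – E – G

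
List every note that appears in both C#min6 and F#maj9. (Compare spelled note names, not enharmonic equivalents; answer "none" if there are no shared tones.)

C#, G#, A#

C#min6 = C#, E, G#, A#.
F#maj9 = F#, A#, C#, E#, G#.
Shared: C#, G#, A#.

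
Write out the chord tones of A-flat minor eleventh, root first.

Ab, Cb, Eb, Gb, Bb, Db

A-flat minor eleventh: minor eleventh on Ab.
- root: Ab
- minor 3rd: Cb
- perfect 5th: Eb
- minor 7th: Gb
- major 9th: Bb
- perfect 11th: Db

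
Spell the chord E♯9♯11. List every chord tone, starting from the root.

Root E#, quality dominant ninth sharp eleven:
Root: E#
Major 3rd (3rd): G##
Perfect 5th (5th): B#
Minor 7th (7th): D#
Major 9th (9th): F##
Augmented 11th (11th): A##

E#  G##  B#  D#  F##  A##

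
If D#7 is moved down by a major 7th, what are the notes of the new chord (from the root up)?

D# down a major 7th → E. New chord: E dominant seventh.
E — root
G# — major 3rd
B — perfect 5th
D — minor 7th

E  G#  B  D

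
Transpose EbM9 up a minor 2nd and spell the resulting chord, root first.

Eb up a minor 2nd → Fb. New chord: Fb major ninth.
root → Fb
3rd (major 3rd) → Ab
5th (perfect 5th) → Cb
7th (major 7th) → Eb
9th (major 9th) → Gb

Fb  Ab  Cb  Eb  Gb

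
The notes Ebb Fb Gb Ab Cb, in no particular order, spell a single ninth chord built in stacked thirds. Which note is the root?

Fb

Stacking in thirds gives Fb – Ab – Cb – Ebb – Gb, so Fb is the root — Fb dominant ninth.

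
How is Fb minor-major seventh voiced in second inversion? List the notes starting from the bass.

In root position, Fb minor-major seventh is F-flat–A-double-flat–C-flat–E-flat.
Second inversion puts the fifth (C-flat) in the bass.

C-flat, E-flat, F-flat, A-double-flat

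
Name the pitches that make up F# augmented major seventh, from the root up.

Root F-sharp, quality augmented major seventh:
F-sharp — root
A-sharp — major 3rd
C-double-sharp — augmented 5th
E-sharp — major 7th

F-sharp A-sharp C-double-sharp E-sharp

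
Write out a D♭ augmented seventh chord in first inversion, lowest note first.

In root position, D♭ augmented seventh is Db–F–A–Cb.
First inversion puts the third (F) in the bass.

F, A, Cb, Db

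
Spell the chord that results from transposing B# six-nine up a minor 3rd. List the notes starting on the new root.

A minor 3rd up from B♯ is D♯, so the new chord is D♯ six-nine.
Root: D♯
Major 3rd (3rd): F𝄪
Perfect 5th (5th): A♯
Major 6th (6th): B♯
Major 9th (9th): E♯

D♯ F𝄪 A♯ B♯ E♯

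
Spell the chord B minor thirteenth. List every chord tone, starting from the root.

B D F# A C# E G#

B minor thirteenth is a minor thirteenth built on B.
B — root
D — minor 3rd
F# — perfect 5th
A — minor 7th
C# — major 9th
E — perfect 11th
G# — major 13th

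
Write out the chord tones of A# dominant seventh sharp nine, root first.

A-sharp  C-double-sharp  E-sharp  G-sharp  B-double-sharp

A# dominant seventh sharp nine is a dominant seventh sharp nine built on A-sharp.
Root: A-sharp
Major 3rd (3rd): C-double-sharp
Perfect 5th (5th): E-sharp
Minor 7th (7th): G-sharp
Augmented 9th (9th): B-double-sharp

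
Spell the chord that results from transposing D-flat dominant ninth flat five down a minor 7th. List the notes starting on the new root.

E-flat, G, B-double-flat, D-flat, F

D-flat down a minor 7th → E-flat. New chord: E-flat dominant ninth flat five.
E-flat — root
G — major 3rd
B-double-flat — diminished 5th
D-flat — minor 7th
F — major 9th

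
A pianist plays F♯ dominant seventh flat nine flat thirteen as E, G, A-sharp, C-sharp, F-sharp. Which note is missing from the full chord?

D

F♯ dominant seventh flat nine flat thirteen = F-sharp, A-sharp, C-sharp, E, G, D. The voicing lacks the 13th (minor 13th), D.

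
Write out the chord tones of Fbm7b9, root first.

Fbm7b9 is a minor seventh flat nine built on Fb.
Root: Fb
Minor 3rd (3rd): Abb
Perfect 5th (5th): Cb
Minor 7th (7th): Ebb
Minor 9th (9th): Gbb

Fb, Abb, Cb, Ebb, Gbb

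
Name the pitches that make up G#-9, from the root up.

G#, B, D#, F#, A#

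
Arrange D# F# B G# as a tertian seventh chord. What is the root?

G#

Arranged so that each adjacent pair is a third by letter name: G# – B – D# – F#.
The bottom of that stack, G#, is the root (this is G# minor seventh).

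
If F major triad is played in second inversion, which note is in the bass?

F major triad = F–A–C. Second inversion → fifth in the bass = C.

C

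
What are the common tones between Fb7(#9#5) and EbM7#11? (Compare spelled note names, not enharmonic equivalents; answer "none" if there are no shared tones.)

G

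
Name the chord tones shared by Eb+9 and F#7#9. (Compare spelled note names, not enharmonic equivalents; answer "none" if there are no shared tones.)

Eb+9 = Eb, G, B, Db, F.
F#7#9 = F#, A#, C#, E, G##.
Shared: none.

none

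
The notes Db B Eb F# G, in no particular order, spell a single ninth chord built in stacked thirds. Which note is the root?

Eb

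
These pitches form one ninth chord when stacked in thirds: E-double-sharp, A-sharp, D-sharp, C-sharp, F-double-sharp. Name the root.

D-sharp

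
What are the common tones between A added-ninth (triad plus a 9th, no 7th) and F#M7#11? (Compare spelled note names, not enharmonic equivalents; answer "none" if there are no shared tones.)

C♯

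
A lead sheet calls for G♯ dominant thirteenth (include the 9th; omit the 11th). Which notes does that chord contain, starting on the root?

G-sharp B-sharp D-sharp F-sharp A-sharp E-sharp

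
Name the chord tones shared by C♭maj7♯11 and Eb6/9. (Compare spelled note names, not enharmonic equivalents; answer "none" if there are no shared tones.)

Eb  Bb  F

C♭maj7♯11: Cb Eb Gb Bb F
Eb6/9: Eb G Bb C F
Common to both → Eb, Bb, F.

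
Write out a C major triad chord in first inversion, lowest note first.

E, G, C

C major triad = C–E–G; first inversion → third (E) lowest.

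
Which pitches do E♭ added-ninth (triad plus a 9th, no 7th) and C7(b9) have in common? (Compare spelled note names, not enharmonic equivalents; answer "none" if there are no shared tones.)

E♭ added-ninth = Eb, G, Bb, F.
C7(b9) = C, E, G, Bb, Db.
Shared: G, Bb.

G Bb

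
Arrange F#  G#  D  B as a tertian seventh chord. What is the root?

G#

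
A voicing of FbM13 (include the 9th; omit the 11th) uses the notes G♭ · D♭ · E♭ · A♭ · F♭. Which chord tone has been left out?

C♭

The full FbM13 chord is F♭, A♭, C♭, E♭, G♭, D♭.
Comparing with the voicing, the perfect 5th (5th) — C♭ — is absent.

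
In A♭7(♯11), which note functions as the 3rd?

A♭7(♯11) is built on Ab; its 3rd is a major 3rd above the root.
A third above A uses the letter C, and the major 3rd above Ab is C.

C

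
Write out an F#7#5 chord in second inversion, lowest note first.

In root position, F#7#5 is F#–A#–C##–E.
Second inversion puts the fifth (C##) in the bass.

C##  E  F#  A#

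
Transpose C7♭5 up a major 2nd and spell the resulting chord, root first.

D, F#, Ab, C

A major 2nd up from C is D, so the new chord is D dominant seventh flat five.
D — root
F# — major 3rd
Ab — diminished 5th
C — minor 7th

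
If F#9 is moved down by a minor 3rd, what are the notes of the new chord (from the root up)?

F♯ down a minor 3rd → D♯. New chord: D♯ dominant ninth.
D♯ — root
F𝄪 — major 3rd
A♯ — perfect 5th
C♯ — minor 7th
E♯ — major 9th

D♯ F𝄪 A♯ C♯ E♯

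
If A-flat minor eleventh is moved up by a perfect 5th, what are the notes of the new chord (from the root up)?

Transposed root: Ab → Eb (perfect 5th up). So we spell Eb minor eleventh:
root → Eb
3rd (minor 3rd) → Gb
5th (perfect 5th) → Bb
7th (minor 7th) → Db
9th (major 9th) → F
11th (perfect 11th) → Ab

Eb Gb Bb Db F Ab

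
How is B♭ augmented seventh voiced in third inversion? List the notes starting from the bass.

In root position, B♭ augmented seventh is B-flat–D–F-sharp–A-flat.
Third inversion puts the seventh (A-flat) in the bass.

A-flat B-flat D F-sharp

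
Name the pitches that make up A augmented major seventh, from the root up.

A  C-sharp  E-sharp  G-sharp

A augmented major seventh is an augmented major seventh built on A.
A — root
C-sharp — major 3rd
E-sharp — augmented 5th
G-sharp — major 7th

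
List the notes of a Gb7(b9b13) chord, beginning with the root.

G♭ – B♭ – D♭ – F♭ – A𝄫 – E𝄫

Root G♭, quality dominant seventh flat nine flat thirteen:
- root: G♭
- major 3rd: B♭
- perfect 5th: D♭
- minor 7th: F♭
- minor 9th: A𝄫
- minor 13th: E𝄫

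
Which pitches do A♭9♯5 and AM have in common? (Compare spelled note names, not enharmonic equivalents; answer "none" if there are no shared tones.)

A♭9♯5 = A♭, C, E, G♭, B♭.
AM = A, C♯, E.
Shared: E.

E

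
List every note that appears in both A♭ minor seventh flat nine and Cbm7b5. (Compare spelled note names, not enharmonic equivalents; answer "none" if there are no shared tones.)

A♭ minor seventh flat nine: A♭ C♭ E♭ G♭ B𝄫
Cbm7b5: C♭ E𝄫 G𝄫 B𝄫
Common to both → C♭, B𝄫.

C♭ B𝄫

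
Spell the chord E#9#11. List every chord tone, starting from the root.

E#, G##, B#, D#, F##, A##

E#9#11 is a dominant ninth sharp eleven built on E#.
Root: E#
Major 3rd (3rd): G##
Perfect 5th (5th): B#
Minor 7th (7th): D#
Major 9th (9th): F##
Augmented 11th (11th): A##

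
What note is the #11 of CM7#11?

F#

CM7#11 is built on C; its 11th is an augmented 11th above the root.
A fourth above C uses the letter F, and the augmented 11th above C is F#.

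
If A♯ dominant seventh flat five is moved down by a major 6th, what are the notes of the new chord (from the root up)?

C# E# G B

Transposed root: A# → C# (major 6th down). So we spell C# dominant seventh flat five:
- root: C#
- major 3rd: E#
- diminished 5th: G
- minor 7th: B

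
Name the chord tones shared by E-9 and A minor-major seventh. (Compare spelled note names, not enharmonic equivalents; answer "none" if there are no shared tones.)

E

E-9 = E, G, B, D, F♯.
A minor-major seventh = A, C, E, G♯.
Shared: E.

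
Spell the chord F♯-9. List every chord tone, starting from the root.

F#  A  C#  E  G#

Root F#, quality minor ninth:
Root: F#
Minor 3rd (3rd): A
Perfect 5th (5th): C#
Minor 7th (7th): E
Major 9th (9th): G#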